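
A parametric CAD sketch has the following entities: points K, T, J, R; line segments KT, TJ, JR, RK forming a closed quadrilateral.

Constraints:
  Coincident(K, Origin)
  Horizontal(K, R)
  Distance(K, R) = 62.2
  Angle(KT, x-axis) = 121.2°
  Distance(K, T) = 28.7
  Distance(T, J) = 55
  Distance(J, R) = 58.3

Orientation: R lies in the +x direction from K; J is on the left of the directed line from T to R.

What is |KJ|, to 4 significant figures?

60.80

K is at the origin; KR is horizontal with |KR| = 62.2 and R in +x, so R = (62.2, 0). KT runs at 121.2° with |KT| = 28.7, so T = (-14.87, 24.55). J is determined by |TJ| = 55.0 and |JR| = 58.3 together: it lies at the intersection of circle(T, 55.0) and circle(R, 58.3). With |TR| = 80.88, the foot of the radical line on TR is 38.13 from T and the perpendicular offset is √(55.0² − 38.13²) = 39.64. Taking the left-of-TR solution: J = (33.49, 50.74).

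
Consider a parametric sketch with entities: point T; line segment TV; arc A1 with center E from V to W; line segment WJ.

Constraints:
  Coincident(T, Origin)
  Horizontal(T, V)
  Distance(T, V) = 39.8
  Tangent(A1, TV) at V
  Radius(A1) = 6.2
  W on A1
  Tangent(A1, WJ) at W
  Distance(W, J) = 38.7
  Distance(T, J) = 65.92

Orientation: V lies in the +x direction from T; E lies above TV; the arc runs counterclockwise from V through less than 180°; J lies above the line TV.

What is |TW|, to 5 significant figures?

46.343

T is at the origin; T and V share the same y with |TV| = 39.8 and V on the +x side, so V = (39.800, 0.0000). Since A1 is tangent to TV there, EV ⟂ TV, so E = V + (0, 6.2) = (39.800, 6.2000). Since EW ⟂ WJ (tangency), |EJ| = √(6.2² + 38.7²) = 39.193 regardless of where W sits on A1. So J lies on both circle(T, 65.92) and circle(E, 39.193); the above-TV intersection is J = (48.766, 44.354). W is the foot of the tangent from J: W = (45.984, 5.7542).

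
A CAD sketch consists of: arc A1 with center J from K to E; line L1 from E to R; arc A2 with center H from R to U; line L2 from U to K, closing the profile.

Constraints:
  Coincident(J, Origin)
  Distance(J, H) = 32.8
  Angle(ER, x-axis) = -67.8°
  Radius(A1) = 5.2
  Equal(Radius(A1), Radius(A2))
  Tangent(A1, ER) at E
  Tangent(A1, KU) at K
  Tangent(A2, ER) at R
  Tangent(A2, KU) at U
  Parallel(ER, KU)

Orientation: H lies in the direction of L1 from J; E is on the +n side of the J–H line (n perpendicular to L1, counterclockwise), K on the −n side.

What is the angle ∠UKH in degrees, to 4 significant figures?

9.009°

The slot axis is L1's direction at -67.8°, so u = (cos -67.8°, sin -67.8°) = (0.3778, -0.9259) and n = (−sin -67.8°, cos -67.8°) = (0.9259, 0.3778). J is at the origin and H lies 32.8 along u from J, so H = 32.8·u = (12.39, -30.37). Tangency of A1 to both parallel lines with radius 5.2 puts E and K at J ± 5.2·n: E = (4.815, 1.965), K = (-4.815, -1.965). Equal radii place R and U the same way about H: R = H + 5.2·n = (17.21, -28.40), U = H − 5.2·n = (7.579, -32.33). Then cos ∠UKH = KU·KH / (|KU||KH|), giving 9.009°.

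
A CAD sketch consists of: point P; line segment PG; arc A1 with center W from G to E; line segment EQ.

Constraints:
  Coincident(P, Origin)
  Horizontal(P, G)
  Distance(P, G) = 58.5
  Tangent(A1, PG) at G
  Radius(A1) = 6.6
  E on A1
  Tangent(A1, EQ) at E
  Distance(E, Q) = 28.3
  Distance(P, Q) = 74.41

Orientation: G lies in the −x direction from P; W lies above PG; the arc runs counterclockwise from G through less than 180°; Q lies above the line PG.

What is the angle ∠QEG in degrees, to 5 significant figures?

121.15°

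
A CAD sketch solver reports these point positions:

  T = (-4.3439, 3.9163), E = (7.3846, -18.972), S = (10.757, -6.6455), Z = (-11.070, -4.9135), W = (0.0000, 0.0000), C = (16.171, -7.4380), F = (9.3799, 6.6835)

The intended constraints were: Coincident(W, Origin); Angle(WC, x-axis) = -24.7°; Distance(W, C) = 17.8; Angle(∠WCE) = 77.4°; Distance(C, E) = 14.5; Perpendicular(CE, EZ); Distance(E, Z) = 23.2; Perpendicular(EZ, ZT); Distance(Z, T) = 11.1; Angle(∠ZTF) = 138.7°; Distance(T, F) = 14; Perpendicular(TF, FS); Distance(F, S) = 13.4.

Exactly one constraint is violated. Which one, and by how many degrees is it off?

Perpendicular(TF, FS) — off by 5.50°.

W = (0.00, 0.00) ✓; WC at -24.70° ✓; |WC| = 17.80 ✓; ∠WCE = 77.40° ✓; |CE| = 14.50 ✓; ∠(CE, EZ) = 90.00° ✓; |EZ| = 23.20 ✓; ∠(EZ, ZT) = 90.00° ✓; |ZT| = 11.10 ✓; ∠ZTF = 138.7° ✓; |TF| = 14.00 ✓; ∠(TF, FS) = 95.50° ✗; |FS| = 13.40 ✓.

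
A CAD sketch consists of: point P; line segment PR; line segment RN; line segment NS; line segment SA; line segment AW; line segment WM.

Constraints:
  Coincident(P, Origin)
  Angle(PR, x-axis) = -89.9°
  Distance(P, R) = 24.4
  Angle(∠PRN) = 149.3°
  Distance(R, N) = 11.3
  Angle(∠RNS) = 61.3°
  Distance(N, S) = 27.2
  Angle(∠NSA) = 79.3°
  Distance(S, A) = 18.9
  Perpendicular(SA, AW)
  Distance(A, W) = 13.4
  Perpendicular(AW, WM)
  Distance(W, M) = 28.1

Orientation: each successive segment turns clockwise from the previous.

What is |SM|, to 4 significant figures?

16.25

P is at the origin; PR runs at -89.9° with length 24.4, so R = (0.04259, -24.40). ∠PRN = 149.3° gives RN at -120.6° from the x-axis; with |RN| = 11.3, N = (-5.710, -34.13). ∠RNS = 61.3° gives NS at 120.7° from the x-axis; with |NS| = 27.2, S = (-19.60, -10.74). ∠NSA = 79.3° gives SA at 20.00° from the x-axis; with |SA| = 18.9, A = (-1.836, -4.274). SA is perpendicular to AW, so AW runs at -70.00°; with |AW| = 13.4, W = (2.747, -16.87). The perpendicularity gives WM at right angles to AW, so WM runs at -160.0°; with |WM| = 28.1, M = (-23.66, -26.48). Then |SM| = |M − S| = 16.25.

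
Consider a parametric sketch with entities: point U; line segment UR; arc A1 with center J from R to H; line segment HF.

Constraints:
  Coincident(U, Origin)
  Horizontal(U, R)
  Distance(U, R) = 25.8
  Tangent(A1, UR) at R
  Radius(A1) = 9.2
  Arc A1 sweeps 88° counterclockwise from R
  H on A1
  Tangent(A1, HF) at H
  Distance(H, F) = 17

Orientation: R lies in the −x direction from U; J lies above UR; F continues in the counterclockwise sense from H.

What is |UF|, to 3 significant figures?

30.4

U is at the origin; U and R share the same y with |UR| = 25.8 and R on the −x side, so R = (-25.8, 0.00). The tangent condition forces JR to be normal to UR, so J = R + (0, 9.2) = (-25.8, 9.20). On A1, R sits at bearing -90° from J; an 88° counterclockwise sweep puts H at bearing -2°, so H = J + 9.2·(cos -2°, sin -2°) = (-16.6, 8.88). A1 meets HF tangentially, so JH is at right angles to HF, so HF runs along (−sin -2°, cos -2°); with |HF| = 17.0, F = (-16.0, 25.9). Then |UF| = |F − U| = 30.4.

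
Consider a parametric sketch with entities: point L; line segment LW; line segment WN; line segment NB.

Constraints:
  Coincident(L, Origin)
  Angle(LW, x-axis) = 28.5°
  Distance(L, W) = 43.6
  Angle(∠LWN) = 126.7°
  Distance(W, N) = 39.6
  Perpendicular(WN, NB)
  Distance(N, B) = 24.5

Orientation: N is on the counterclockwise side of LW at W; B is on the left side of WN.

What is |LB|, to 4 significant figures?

66.48

∠LWN = 126.7°, so WN runs at 28.5° + (180° − 126.7°) = 81.80° from the x-axis; with |WN| = 39.6, N = W + 39.6·(cos 81.80°, sin 81.80°) = (43.96, 60.00). The perpendicularity gives NB at right angles to WN; with |NB| = 24.5 on the left of WN, B = N + 24.5·(-0.9898, 0.1426) = (19.72, 63.49). Then |LB| = |B − L| = 66.48.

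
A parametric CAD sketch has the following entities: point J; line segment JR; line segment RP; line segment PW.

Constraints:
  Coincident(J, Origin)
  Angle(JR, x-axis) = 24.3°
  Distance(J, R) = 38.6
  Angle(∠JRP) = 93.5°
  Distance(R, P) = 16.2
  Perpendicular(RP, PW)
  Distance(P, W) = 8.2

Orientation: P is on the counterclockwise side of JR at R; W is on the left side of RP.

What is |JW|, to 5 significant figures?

35.555

J is at the origin; JR runs at 24.3° with length 38.6, so R = 38.6·(cos 24.3°, sin 24.3°) = (35.180, 15.884). ∠JRP = 93.5°, so RP runs at 24.3° + (180° − 93.5°) = 110.80° from the x-axis; with |RP| = 16.2, P = R + 16.2·(cos 110.80°, sin 110.80°) = (29.427, 31.029). The perpendicularity gives PW at right angles to RP; with |PW| = 8.2 on the left of RP, W = P + 8.2·(-0.93483, -0.35511) = (21.762, 28.117). Then |JW| = |W − J| = 35.555.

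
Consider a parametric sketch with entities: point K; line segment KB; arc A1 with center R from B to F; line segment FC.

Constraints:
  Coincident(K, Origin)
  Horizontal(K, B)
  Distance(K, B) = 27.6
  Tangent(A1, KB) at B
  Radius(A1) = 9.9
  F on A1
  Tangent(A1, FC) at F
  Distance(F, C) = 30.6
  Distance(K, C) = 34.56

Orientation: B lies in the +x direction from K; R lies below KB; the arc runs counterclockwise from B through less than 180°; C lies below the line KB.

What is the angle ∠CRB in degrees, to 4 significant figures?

138.5°

K is at the origin; K and B share the same y with |KB| = 27.6 and B on the +x side, so B = (27.60, 0.000). A1 meets KB tangentially, so RB is at right angles to KB, so R = B + (0, -9.9) = (27.60, -9.900). Since RF ⟂ FC (tangency), |RC| = √(9.9² + 30.6²) = 32.16 regardless of where F sits on A1. So C lies on both circle(K, 34.56) and circle(R, 32.16); the below-KB intersection is C = (6.285, -33.98). F is the foot of the tangent from C: F = (18.53, -5.939).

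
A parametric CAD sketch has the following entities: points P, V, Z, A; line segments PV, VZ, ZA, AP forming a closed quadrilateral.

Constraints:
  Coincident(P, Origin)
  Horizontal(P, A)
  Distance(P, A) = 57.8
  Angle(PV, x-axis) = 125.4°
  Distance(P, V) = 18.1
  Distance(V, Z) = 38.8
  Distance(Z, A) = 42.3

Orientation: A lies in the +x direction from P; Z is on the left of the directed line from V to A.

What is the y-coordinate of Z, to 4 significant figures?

27.91

Checks: |VZ| = 38.80 ✓; |ZA| = 42.30 ✓.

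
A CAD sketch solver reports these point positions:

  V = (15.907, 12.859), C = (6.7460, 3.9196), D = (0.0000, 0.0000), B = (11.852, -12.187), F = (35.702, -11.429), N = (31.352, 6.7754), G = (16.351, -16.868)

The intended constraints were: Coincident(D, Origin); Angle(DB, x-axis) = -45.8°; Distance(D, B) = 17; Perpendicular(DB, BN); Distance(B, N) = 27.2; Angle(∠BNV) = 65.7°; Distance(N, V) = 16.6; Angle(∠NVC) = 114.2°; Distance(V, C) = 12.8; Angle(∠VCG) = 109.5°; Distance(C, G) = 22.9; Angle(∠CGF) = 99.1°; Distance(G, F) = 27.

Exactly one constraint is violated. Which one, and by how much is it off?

Distance(G, F) = 27 — off by 6.90.

D = (0.00, 0.00) ✓; DB at -45.80° ✓; |DB| = 17.00 ✓; ∠(DB, BN) = 90.00° ✓; |BN| = 27.20 ✓; ∠BNV = 65.70° ✓; |NV| = 16.60 ✓; ∠NVC = 114.2° ✓; |VC| = 12.80 ✓; ∠VCG = 109.5° ✓; |CG| = 22.90 ✓; ∠CGF = 99.10° ✓; |GF| = 20.10 ✗.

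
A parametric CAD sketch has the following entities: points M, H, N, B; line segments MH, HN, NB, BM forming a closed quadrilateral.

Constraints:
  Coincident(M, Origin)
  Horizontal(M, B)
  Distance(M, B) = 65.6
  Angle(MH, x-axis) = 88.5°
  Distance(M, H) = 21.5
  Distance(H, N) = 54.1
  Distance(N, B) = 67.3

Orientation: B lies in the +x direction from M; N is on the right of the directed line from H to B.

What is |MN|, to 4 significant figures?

32.93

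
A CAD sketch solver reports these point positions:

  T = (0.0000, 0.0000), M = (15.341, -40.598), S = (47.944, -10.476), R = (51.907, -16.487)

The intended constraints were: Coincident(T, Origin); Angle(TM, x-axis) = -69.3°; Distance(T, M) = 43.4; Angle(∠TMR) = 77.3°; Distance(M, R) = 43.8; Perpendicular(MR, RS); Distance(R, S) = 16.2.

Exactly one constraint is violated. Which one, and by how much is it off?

Distance(R, S) = 16.2 — off by 9.00.

T = (0.00, 0.00) ✓; TM at -69.30° ✓; |TM| = 43.40 ✓; ∠TMR = 77.30° ✓; |MR| = 43.80 ✓; ∠(MR, RS) = 90.00° ✓; |RS| = 7.200 ✗.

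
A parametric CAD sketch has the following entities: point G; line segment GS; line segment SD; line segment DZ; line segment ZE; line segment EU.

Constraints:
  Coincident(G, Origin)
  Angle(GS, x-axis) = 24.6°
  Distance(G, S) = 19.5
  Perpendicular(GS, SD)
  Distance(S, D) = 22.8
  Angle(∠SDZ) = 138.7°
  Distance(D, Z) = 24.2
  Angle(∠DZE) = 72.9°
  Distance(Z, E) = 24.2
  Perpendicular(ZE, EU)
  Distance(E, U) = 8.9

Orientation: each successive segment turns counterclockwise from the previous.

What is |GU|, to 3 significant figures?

15.8

G is at the origin; GS runs at 24.6° with length 19.5, so S = (17.7, 8.12). GS ⟂ SD, so SD runs at 115°; with |SD| = 22.8, D = (8.24, 28.8). ∠SDZ = 138.7° gives DZ at 156° from the x-axis; with |DZ| = 24.2, Z = (-13.9, 38.7). ∠DZE = 72.9° gives ZE at -97.0° from the x-axis; with |ZE| = 24.2, E = (-16.8, 14.7). The perpendicularity gives EU at right angles to ZE, so EU runs at -7.00°; with |EU| = 8.9, U = (-7.97, 13.6). Then |GU| = |U − G| = 15.8.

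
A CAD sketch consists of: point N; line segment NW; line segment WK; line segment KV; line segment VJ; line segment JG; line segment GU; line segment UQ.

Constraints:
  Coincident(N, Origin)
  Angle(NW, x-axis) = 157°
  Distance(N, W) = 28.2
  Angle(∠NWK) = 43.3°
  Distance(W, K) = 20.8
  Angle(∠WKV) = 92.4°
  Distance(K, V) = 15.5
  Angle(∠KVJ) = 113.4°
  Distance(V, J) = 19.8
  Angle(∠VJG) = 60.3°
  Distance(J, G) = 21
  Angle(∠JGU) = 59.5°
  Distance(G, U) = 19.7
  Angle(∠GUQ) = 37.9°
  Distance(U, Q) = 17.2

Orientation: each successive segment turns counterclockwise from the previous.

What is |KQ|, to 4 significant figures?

22.64

N is at the origin; NW runs at 157.0° with length 28.2, so W = (-25.96, 11.02). ∠NWK = 43.3° gives WK at -66.30° from the x-axis; with |WK| = 20.8, K = (-17.60, -8.027). ∠WKV = 92.4° gives KV at 21.30° from the x-axis; with |KV| = 15.5, V = (-3.157, -2.397). ∠KVJ = 113.4° gives VJ at 87.90° from the x-axis; with |VJ| = 19.8, J = (-2.431, 17.39). ∠VJG = 60.3° gives JG at -152.4° from the x-axis; with |JG| = 21.0, G = (-21.04, 7.661). ∠JGU = 59.5° gives GU at -31.90° from the x-axis; with |GU| = 19.7, U = (-4.316, -2.750). ∠GUQ = 37.9° gives UQ at 110.2° from the x-axis; with |UQ| = 17.2, Q = (-10.26, 13.39). Then |KQ| = |Q − K| = 22.64.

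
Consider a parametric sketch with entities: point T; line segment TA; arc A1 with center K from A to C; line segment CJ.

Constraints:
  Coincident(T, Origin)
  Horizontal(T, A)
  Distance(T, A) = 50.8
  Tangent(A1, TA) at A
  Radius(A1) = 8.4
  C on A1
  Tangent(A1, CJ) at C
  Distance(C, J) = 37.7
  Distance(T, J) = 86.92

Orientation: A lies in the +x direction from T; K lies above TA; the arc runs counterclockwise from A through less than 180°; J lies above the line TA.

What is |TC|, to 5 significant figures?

57.594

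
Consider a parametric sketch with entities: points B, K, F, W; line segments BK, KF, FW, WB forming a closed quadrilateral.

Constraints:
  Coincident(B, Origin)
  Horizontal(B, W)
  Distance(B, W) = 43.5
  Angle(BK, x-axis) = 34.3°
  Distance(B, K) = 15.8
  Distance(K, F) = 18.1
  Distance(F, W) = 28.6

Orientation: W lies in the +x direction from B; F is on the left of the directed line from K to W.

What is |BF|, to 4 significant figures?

33.69

Checks: |KF| = 18.10 ✓; |FW| = 28.60 ✓.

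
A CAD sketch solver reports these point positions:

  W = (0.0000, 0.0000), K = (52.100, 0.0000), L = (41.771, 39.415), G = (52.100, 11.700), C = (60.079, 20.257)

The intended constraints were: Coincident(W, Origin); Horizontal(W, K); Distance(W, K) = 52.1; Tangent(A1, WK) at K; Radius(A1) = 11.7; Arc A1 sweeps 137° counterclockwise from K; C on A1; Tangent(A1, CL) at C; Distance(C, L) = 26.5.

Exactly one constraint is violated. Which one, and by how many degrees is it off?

Tangent(A1, CL) at C — off by 3.30°.

W = (0.00, 0.00) ✓; W.y = 0.00, K.y = 0.00 ✓; |WK| = 52.10 ✓; ∠(GK, KW) = 90.00° ✓; |GK| = 11.70 ✓; bearing(G→C) − bearing(G→K) = 137.0° ✓; |GC| = 11.70 ✓; ∠(GC, CL) = 93.30° ✗; |CL| = 26.50 ✓.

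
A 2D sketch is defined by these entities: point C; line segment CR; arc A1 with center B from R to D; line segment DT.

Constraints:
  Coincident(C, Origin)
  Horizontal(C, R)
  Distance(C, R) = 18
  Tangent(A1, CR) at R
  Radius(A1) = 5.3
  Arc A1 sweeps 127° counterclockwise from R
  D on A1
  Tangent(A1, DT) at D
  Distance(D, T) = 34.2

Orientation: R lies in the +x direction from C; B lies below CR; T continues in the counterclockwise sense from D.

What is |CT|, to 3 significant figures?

49.6

C is at the origin; CR is horizontal with |CR| = 18.0 and R on the +x side, so R = (18.0, 0.00). Tangency of A1 to CR means the radius BR is perpendicular to CR, so B = R + (0, -5.3) = (18.0, -5.30). On A1, R sits at bearing 90° from B; a 127° counterclockwise sweep puts D at bearing 217°, so D = B + 5.3·(cos 217°, sin 217°) = (13.8, -8.49). A1 meets DT tangentially, so BD is at right angles to DT, so DT runs along (−sin 217°, cos 217°); with |DT| = 34.2, T = (34.3, -35.8). Then |CT| = |T − C| = 49.6.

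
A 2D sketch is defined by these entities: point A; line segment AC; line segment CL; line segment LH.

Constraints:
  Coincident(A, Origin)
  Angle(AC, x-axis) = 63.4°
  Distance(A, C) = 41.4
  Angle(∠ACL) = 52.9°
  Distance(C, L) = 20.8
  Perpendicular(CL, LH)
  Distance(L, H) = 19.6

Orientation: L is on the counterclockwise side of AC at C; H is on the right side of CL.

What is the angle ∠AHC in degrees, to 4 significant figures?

51.24°

∠ACL = 52.9°, so CL runs at 63.4° + (180° − 52.9°) = 190.5° from the x-axis; with |CL| = 20.8, L = C + 20.8·(cos 190.5°, sin 190.5°) = (-1.914, 33.23). CL ⟂ LH; with |LH| = 19.6 on the right of CL, H = L + 19.6·(-0.1822, 0.9833) = (-5.486, 52.50). Then cos ∠AHC = HA·HC / (|HA||HC|), giving 51.24°.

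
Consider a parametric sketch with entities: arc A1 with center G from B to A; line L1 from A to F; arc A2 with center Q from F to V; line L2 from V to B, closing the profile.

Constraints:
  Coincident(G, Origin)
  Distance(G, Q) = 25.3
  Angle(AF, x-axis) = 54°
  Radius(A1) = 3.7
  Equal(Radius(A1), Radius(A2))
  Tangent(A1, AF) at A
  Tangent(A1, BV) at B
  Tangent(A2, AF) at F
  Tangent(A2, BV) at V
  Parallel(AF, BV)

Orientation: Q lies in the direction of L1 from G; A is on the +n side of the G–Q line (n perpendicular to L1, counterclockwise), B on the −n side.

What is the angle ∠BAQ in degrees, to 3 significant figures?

81.7°

The slot axis is L1's direction at 54.0°, so u = (cos 54.0°, sin 54.0°) = (0.588, 0.809) and n = (−sin 54.0°, cos 54.0°) = (-0.809, 0.588). G is at the origin and Q lies 25.3 along u from G, so Q = 25.3·u = (14.9, 20.5). Tangency of A1 to both parallel lines with radius 3.7 puts A and B at G ± 3.7·n: A = (-2.99, 2.17), B = (2.99, -2.17). Then cos ∠BAQ = AB·AQ / (|AB||AQ|), giving 81.7°.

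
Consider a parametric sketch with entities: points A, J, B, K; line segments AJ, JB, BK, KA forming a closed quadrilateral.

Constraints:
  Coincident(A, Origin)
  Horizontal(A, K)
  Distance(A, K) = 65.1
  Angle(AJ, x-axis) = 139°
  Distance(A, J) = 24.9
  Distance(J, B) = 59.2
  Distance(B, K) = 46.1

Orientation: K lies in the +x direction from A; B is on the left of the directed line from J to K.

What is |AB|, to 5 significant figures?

51.860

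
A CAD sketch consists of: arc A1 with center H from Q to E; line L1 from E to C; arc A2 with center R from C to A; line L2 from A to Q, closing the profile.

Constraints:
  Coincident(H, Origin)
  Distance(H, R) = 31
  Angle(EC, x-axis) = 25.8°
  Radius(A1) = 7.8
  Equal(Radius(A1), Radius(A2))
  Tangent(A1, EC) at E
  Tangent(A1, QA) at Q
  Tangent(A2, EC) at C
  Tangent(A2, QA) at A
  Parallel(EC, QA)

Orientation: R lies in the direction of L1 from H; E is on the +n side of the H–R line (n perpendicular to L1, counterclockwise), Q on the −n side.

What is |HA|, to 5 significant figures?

31.966

The slot axis is L1's direction at 25.8°, so u = (cos 25.8°, sin 25.8°) = (0.90032, 0.43523) and n = (−sin 25.8°, cos 25.8°) = (-0.43523, 0.90032). H is at the origin and R lies 31.0 along u from H, so R = 31.0·u = (27.910, 13.492). Tangency of A1 to both parallel lines with radius 7.8 puts E and Q at H ± 7.8·n: E = (-3.3948, 7.0225), Q = (3.3948, -7.0225). Equal radii place C and A the same way about R: C = R + 7.8·n = (24.515, 20.515), A = R − 7.8·n = (31.305, 6.4697). Then |HA| = |A − H| = 31.966.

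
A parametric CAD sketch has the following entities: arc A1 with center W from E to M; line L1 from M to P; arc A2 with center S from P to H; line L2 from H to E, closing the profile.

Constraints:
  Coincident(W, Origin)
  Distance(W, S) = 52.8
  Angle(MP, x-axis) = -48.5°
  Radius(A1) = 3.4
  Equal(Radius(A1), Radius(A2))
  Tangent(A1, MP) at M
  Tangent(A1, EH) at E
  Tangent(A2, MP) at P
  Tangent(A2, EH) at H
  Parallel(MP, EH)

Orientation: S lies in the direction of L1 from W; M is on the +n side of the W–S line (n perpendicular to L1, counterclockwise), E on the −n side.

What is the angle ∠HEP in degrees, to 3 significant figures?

7.34°

Tangency of A1 to both parallel lines with radius 3.4 puts M and E at W ± 3.4·n: M = (2.55, 2.25), E = (-2.55, -2.25). Equal radii place P and H the same way about S: P = S + 3.4·n = (37.5, -37.3), H = S − 3.4·n = (32.4, -41.8). Then cos ∠HEP = EH·EP / (|EH||EP|), giving 7.34°.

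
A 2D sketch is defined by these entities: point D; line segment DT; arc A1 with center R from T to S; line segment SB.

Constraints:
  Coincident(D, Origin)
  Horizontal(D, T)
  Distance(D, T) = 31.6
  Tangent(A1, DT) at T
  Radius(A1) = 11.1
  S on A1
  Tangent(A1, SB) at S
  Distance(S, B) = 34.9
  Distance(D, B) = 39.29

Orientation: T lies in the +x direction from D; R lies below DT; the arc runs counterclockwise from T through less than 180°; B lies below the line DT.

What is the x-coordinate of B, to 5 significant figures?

7.3991

D is at the origin; DT is horizontal with |DT| = 31.6 and T on the +x side, so T = (31.600, 0.0000). Tangency of A1 to DT means the radius RT is perpendicular to DT, so R = T + (0, -11.1) = (31.600, -11.100). Since RS ⟂ SB (tangency), |RB| = √(11.1² + 34.9²) = 36.623 regardless of where S sits on A1. So B lies on both circle(D, 39.29) and circle(R, 36.623); the below-DT intersection is B = (7.3991, -38.587). S is the foot of the tangent from B: S = (21.438, -6.6350).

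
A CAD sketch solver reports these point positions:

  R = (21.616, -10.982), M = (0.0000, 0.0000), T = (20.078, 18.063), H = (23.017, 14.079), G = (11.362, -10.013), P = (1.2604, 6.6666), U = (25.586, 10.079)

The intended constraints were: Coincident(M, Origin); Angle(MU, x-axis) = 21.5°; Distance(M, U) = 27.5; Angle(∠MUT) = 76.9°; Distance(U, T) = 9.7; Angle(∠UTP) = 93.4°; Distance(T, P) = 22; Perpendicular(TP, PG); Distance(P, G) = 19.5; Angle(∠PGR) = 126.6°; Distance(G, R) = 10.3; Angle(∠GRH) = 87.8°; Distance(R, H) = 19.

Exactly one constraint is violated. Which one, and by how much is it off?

Distance(R, H) = 19 — off by 6.10.

M = (0.00, 0.00) ✓; MU at 21.50° ✓; |MU| = 27.50 ✓; ∠MUT = 76.90° ✓; |UT| = 9.700 ✓; ∠UTP = 93.40° ✓; |TP| = 22.00 ✓; ∠(TP, PG) = 90.00° ✓; |PG| = 19.50 ✓; ∠PGR = 126.6° ✓; |GR| = 10.30 ✓; ∠GRH = 87.80° ✓; |RH| = 25.10 ✗.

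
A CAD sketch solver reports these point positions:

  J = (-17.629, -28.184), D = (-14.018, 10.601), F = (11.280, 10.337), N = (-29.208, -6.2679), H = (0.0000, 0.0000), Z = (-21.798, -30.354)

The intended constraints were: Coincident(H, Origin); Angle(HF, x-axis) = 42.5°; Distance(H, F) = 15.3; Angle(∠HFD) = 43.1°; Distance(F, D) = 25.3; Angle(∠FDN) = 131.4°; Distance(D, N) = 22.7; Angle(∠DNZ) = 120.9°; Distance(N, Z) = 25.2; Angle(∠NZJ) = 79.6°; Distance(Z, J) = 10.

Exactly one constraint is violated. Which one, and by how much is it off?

Distance(Z, J) = 10 — off by 5.30.

H = (0.00, 0.00) ✓; HF at 42.50° ✓; |HF| = 15.30 ✓; ∠HFD = 43.10° ✓; |FD| = 25.30 ✓; ∠FDN = 131.4° ✓; |DN| = 22.70 ✓; ∠DNZ = 120.9° ✓; |NZ| = 25.20 ✓; ∠NZJ = 79.60° ✓; |ZJ| = 4.700 ✗.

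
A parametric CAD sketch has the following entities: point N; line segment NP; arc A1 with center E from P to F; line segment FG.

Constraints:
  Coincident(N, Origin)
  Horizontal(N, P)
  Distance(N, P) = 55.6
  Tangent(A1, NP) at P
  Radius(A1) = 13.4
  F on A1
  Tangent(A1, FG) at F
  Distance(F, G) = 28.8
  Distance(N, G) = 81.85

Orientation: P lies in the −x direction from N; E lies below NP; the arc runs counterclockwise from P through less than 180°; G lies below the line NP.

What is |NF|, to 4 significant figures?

70.13

Checks: |EF| = 13.40 ✓; ∠(EF, FG) = 90.00° ✓; |FG| = 28.80 ✓; |NG| = 81.85 ✓.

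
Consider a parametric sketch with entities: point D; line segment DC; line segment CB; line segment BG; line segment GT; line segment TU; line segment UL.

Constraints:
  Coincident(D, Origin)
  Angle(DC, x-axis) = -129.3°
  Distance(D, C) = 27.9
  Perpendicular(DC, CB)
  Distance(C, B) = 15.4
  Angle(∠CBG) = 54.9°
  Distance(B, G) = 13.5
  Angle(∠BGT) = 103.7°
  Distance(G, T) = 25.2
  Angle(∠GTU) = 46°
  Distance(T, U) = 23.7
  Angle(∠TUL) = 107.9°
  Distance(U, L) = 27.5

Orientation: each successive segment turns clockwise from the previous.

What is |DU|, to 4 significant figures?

36.37

∠BGT = 103.7° gives GT at -60.70° from the x-axis; with |GT| = 25.2, T = (-4.253, -30.18). ∠GTU = 46.0° gives TU at 165.3° from the x-axis; with |TU| = 23.7, U = (-27.18, -24.17). Then |DU| = |U − D| = 36.37.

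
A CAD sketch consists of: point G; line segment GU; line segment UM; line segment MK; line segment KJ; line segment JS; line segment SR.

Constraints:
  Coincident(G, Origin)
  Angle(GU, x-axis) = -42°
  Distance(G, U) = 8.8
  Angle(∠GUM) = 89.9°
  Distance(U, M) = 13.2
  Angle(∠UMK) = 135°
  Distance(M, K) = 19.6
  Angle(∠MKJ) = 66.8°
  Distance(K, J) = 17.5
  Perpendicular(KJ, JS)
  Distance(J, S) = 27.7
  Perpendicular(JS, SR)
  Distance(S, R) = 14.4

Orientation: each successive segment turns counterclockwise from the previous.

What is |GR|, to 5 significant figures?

23.942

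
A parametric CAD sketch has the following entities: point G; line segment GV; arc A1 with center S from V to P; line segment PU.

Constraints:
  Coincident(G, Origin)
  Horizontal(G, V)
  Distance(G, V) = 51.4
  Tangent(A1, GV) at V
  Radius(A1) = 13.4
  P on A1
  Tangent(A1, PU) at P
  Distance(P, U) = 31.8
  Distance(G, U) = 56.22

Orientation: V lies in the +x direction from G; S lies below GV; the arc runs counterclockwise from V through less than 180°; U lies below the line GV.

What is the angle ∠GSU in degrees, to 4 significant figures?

76.57°

G is at the origin; G and V share the same y with |GV| = 51.4 and V on the +x side, so V = (51.40, 0.000). The tangent condition forces SV to be normal to GV, so S = V + (0, -13.4) = (51.40, -13.40). Since SP ⟂ PU (tangency), |SU| = √(13.4² + 31.8²) = 34.51 regardless of where P sits on A1. So U lies on both circle(G, 56.22) and circle(S, 34.51); the below-GV intersection is U = (35.18, -43.86). P is the foot of the tangent from U: P = (38.06, -12.19).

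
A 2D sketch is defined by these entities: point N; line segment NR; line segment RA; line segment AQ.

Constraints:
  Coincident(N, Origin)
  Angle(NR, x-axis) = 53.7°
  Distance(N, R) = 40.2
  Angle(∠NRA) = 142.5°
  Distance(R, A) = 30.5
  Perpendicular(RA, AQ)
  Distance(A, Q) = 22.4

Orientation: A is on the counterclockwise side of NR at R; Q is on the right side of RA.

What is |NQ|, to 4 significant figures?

78.04

N is at the origin; NR runs at 53.7° with length 40.2, so R = 40.2·(cos 53.7°, sin 53.7°) = (23.80, 32.40). ∠NRA = 142.5°, so RA runs at 53.7° + (180° − 142.5°) = 91.20° from the x-axis; with |RA| = 30.5, A = R + 30.5·(cos 91.20°, sin 91.20°) = (23.16, 62.89). The perpendicularity gives AQ at right angles to RA; with |AQ| = 22.4 on the right of RA, Q = A + 22.4·(0.9998, 0.02094) = (45.56, 63.36). Then |NQ| = |Q − N| = 78.04.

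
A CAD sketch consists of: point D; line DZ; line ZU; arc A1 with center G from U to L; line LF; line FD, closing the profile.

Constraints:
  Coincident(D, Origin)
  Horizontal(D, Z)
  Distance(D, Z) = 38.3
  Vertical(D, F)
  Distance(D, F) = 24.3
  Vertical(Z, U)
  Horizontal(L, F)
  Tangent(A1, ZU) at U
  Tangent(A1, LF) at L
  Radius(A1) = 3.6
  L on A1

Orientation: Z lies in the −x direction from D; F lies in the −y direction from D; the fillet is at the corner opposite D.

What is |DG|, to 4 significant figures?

40.41

D and F share the same x with |DF| = 24.3 and F on the −y side, so F = (0.000, -24.30). The virtual corner opposite D is at (-38.30, -24.30). The tangent condition forces GU to be normal to ZU and the tangent condition forces GL to be normal to LF, with radius 3.6, so the center G sits 3.6 in from both sides at G = (-34.70, -20.70). Then |DG| = |G − D| = 40.41.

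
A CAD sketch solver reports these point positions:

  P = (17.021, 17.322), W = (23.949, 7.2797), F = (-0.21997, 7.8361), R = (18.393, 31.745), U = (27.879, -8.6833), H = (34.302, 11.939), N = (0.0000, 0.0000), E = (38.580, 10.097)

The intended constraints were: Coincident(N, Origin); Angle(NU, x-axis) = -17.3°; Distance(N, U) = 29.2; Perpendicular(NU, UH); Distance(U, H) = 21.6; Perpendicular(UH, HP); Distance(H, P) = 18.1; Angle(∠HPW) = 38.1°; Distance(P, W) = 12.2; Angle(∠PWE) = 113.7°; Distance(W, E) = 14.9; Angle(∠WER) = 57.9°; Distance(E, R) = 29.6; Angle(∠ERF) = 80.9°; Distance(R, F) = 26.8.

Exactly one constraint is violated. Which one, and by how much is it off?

Distance(R, F) = 26.8 — off by 3.50.

N = (0.00, 0.00) ✓; NU at -17.30° ✓; |NU| = 29.20 ✓; ∠(NU, UH) = 90.00° ✓; |UH| = 21.60 ✓; ∠(UH, HP) = 90.00° ✓; |HP| = 18.10 ✓; ∠HPW = 38.10° ✓; |PW| = 12.20 ✓; ∠PWE = 113.7° ✓; |WE| = 14.90 ✓; ∠WER = 57.90° ✓; |ER| = 29.60 ✓; ∠ERF = 80.90° ✓; |RF| = 30.30 ✗.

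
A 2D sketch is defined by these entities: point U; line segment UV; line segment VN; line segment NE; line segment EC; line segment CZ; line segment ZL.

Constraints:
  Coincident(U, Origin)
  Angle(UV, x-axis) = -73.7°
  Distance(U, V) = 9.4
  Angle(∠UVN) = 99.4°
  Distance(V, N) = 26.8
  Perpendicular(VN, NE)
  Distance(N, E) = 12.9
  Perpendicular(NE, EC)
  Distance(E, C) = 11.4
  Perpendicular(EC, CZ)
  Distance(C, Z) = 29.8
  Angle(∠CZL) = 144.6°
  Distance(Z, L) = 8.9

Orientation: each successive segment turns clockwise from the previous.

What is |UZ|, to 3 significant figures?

31.2

U is at the origin; UV runs at -73.7° with length 9.4, so V = (2.64, -9.02). ∠UVN = 99.4° gives VN at -154° from the x-axis; with |VN| = 26.8, N = (-21.5, -20.6). The perpendicularity gives NE at right angles to VN, so NE runs at 116°; with |NE| = 12.9, E = (-27.1, -9.02). The perpendicularity gives EC at right angles to NE, so EC runs at 25.7°; with |EC| = 11.4, C = (-16.8, -4.08). EC is perpendicular to CZ, so CZ runs at -64.3°; with |CZ| = 29.8, Z = (-3.91, -30.9). Then |UZ| = |Z − U| = 31.2.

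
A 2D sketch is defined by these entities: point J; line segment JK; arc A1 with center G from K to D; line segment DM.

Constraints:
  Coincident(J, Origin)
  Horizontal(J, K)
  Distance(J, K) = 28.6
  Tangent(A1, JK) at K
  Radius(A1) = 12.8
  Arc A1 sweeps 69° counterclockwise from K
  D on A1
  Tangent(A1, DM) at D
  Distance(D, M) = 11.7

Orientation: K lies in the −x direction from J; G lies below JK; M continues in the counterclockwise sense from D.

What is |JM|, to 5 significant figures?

48.663

J is at the origin; J and K share the same y with |JK| = 28.6 and K on the −x side, so K = (-28.600, 0.0000). A1 meets JK tangentially, so GK is at right angles to JK, so G = K + (0, -12.8) = (-28.600, -12.800). On A1, K sits at bearing 90° from G; a 69° counterclockwise sweep puts D at bearing 159°, so D = G + 12.8·(cos 159°, sin 159°) = (-40.550, -8.2129). Since A1 is tangent to DM there, GD ⟂ DM, so DM runs along (−sin 159°, cos 159°); with |DM| = 11.7, M = (-44.743, -19.136). Then |JM| = |M − J| = 48.663.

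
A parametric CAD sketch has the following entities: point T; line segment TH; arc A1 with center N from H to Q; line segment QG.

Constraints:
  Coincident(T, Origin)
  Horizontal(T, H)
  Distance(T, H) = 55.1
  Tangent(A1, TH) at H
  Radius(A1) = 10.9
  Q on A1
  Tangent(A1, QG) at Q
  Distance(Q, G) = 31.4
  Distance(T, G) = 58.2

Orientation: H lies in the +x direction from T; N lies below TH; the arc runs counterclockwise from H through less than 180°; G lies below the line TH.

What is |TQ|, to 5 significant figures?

45.333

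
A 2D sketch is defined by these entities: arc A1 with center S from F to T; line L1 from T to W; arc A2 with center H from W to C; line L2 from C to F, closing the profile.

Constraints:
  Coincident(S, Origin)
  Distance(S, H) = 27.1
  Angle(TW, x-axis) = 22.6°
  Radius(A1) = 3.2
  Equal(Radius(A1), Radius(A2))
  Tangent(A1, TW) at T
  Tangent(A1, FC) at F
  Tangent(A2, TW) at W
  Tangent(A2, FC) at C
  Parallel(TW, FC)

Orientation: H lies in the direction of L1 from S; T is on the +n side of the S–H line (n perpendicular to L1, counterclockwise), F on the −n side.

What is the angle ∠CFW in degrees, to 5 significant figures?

13.288°

Tangency of A1 to both parallel lines with radius 3.2 puts T and F at S ± 3.2·n: T = (-1.2297, 2.9543), F = (1.2297, -2.9543). Equal radii place W and C the same way about H: W = H + 3.2·n = (23.789, 13.369), C = H − 3.2·n = (26.249, 7.4601). Then cos ∠CFW = FC·FW / (|FC||FW|), giving 13.288°.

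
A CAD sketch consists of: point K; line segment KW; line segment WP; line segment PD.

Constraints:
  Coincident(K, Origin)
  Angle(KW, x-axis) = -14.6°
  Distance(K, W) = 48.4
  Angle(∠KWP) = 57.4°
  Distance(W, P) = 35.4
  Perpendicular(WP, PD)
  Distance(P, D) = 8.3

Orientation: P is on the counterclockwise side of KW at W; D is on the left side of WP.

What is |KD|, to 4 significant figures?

33.79

K is at the origin; KW runs at -14.6° with length 48.4, so W = 48.4·(cos -14.6°, sin -14.6°) = (46.84, -12.20). ∠KWP = 57.4°, so WP runs at -14.6° + (180° − 57.4°) = 108.0° from the x-axis; with |WP| = 35.4, P = W + 35.4·(cos 108.0°, sin 108.0°) = (35.90, 21.47). The perpendicularity gives PD at right angles to WP; with |PD| = 8.3 on the left of WP, D = P + 8.3·(-0.9511, -0.3090) = (28.00, 18.90). Then |KD| = |D − K| = 33.79.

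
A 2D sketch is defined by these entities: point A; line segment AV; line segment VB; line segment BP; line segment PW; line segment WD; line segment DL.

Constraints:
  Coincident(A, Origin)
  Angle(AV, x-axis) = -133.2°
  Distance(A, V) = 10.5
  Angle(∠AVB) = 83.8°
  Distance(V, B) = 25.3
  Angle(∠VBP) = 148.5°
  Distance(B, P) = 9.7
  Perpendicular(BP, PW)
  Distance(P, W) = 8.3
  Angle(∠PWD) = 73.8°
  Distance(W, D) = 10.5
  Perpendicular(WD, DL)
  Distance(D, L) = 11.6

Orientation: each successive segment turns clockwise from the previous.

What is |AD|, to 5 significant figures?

21.889

A is at the origin; AV runs at -133.2° with length 10.5, so V = (-7.1877, -7.6542). ∠AVB = 83.8° gives VB at 130.60° from the x-axis; with |VB| = 25.3, B = (-23.652, 11.555). ∠VBP = 148.5° gives BP at 99.100° from the x-axis; with |BP| = 9.7, P = (-25.186, 21.133). BP is perpendicular to PW, so PW runs at 9.1000°; with |PW| = 8.3, W = (-16.991, 22.446). ∠PWD = 73.8° gives WD at -97.100° from the x-axis; with |WD| = 10.5, D = (-18.289, 12.027). Then |AD| = |D − A| = 21.889.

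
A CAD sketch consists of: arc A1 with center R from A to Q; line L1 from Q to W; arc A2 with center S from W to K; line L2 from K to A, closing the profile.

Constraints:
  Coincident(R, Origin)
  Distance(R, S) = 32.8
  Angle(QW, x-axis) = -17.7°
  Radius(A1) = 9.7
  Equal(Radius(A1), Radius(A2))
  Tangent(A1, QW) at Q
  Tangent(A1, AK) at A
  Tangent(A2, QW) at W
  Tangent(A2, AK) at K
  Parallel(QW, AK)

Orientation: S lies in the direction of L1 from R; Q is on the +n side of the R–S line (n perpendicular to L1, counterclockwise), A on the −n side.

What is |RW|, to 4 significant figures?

34.20

Tangency of A1 to both parallel lines with radius 9.7 puts Q and A at R ± 9.7·n: Q = (2.949, 9.241), A = (-2.949, -9.241). Equal radii place W and K the same way about S: W = S + 9.7·n = (34.20, -0.7315), K = S − 9.7·n = (28.30, -19.21). Then |RW| = |W − R| = 34.20.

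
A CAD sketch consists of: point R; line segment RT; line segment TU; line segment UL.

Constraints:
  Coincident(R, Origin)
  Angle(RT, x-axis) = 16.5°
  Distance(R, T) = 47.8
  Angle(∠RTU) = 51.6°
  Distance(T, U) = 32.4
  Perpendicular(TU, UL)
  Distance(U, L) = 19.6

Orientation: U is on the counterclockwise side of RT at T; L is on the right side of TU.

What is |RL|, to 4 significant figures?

57.12

R is at the origin; RT runs at 16.5° with length 47.8, so T = 47.8·(cos 16.5°, sin 16.5°) = (45.83, 13.58). ∠RTU = 51.6°, so TU runs at 16.5° + (180° − 51.6°) = 144.9° from the x-axis; with |TU| = 32.4, U = T + 32.4·(cos 144.9°, sin 144.9°) = (19.32, 32.21). TU is perpendicular to UL; with |UL| = 19.6 on the right of TU, L = U + 19.6·(0.5750, 0.8181) = (30.59, 48.24). Then |RL| = |L − R| = 57.12.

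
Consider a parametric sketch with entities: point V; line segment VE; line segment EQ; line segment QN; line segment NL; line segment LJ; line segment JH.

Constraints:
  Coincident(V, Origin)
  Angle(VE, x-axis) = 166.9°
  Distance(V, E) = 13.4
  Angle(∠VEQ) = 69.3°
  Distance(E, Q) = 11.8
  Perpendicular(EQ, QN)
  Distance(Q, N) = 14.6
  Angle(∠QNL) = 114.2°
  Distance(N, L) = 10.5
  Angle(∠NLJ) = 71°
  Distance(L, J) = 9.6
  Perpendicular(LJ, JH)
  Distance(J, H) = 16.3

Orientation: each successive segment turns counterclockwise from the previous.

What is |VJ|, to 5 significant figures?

4.6513

V is at the origin; VE runs at 166.9° with length 13.4, so E = (-13.051, 3.0371). ∠VEQ = 69.3° gives EQ at -82.400° from the x-axis; with |EQ| = 11.8, Q = (-11.491, -8.6592). EQ ⟂ QN, so QN runs at 7.6000°; with |QN| = 14.6, N = (2.9811, -6.7283). ∠QNL = 114.2° gives NL at 73.400° from the x-axis; with |NL| = 10.5, L = (5.9808, 3.3341). ∠NLJ = 71.0° gives LJ at -177.60° from the x-axis; with |LJ| = 9.6, J = (-3.6108, 2.9321). Then |VJ| = |J − V| = 4.6513.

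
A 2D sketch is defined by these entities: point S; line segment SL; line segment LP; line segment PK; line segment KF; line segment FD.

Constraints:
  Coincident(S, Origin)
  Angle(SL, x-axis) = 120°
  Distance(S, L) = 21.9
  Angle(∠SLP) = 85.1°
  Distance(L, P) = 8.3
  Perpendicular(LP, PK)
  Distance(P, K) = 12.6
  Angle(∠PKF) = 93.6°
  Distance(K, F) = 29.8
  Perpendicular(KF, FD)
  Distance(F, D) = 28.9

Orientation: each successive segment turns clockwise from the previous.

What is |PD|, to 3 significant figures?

34.7

∠PKF = 93.6° gives KF at -151° from the x-axis; with |KF| = 29.8, F = (-24.2, -3.23). KF ⟂ FD, so FD runs at 119°; with |FD| = 28.9, D = (-38.1, 22.1). Then |PD| = |D − P| = 34.7.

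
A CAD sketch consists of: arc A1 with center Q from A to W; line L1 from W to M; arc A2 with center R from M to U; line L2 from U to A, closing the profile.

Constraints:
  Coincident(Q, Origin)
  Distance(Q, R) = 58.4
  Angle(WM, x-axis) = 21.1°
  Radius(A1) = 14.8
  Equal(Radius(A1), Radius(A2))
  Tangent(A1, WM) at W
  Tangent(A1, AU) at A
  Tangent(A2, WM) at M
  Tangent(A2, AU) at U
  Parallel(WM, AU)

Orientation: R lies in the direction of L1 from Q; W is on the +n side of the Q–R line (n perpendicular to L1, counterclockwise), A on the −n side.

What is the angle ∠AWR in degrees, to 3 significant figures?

75.8°

The slot axis is L1's direction at 21.1°, so u = (cos 21.1°, sin 21.1°) = (0.933, 0.360) and n = (−sin 21.1°, cos 21.1°) = (-0.360, 0.933). Q is at the origin and R lies 58.4 along u from Q, so R = 58.4·u = (54.5, 21.0). Tangency of A1 to both parallel lines with radius 14.8 puts W and A at Q ± 14.8·n: W = (-5.33, 13.8), A = (5.33, -13.8). Then cos ∠AWR = WA·WR / (|WA||WR|), giving 75.8°.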